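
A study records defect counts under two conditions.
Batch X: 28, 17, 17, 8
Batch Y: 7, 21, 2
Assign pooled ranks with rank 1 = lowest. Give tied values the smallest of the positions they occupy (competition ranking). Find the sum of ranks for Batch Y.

9

Sorted (ascending): 2, 7, 8, 17, 17, 21, 28
The 2 values of 17 occupy positions 4–5 → each gets rank 4.
Batch Y values → pooled ranks: 7→2, 21→6, 2→1
Rank sum = 2 + 6 + 1 = 9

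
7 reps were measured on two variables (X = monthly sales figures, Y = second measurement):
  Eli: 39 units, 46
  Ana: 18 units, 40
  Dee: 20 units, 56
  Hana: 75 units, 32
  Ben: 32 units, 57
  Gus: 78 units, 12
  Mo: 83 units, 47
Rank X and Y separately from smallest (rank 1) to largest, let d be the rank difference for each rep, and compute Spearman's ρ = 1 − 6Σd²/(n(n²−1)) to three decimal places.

-0.321

Ranks of variable 1: 4, 1, 2, 5, 3, 6, 7
Ranks of variable 2: 4, 3, 6, 2, 7, 1, 5
d = r₁ − r₂: 0, -2, -4, 3, -4, 5, 2
d²: 0, 4, 16, 9, 16, 25, 4; Σd² = 74
ρ = 1 − 6·74/(7·48) = 1 − 444/336 = -0.321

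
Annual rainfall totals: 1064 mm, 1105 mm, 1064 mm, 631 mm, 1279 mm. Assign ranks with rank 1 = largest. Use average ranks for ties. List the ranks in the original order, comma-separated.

3.5, 2, 3.5, 5, 1

Sorted (descending): 1279, 1105, 1064, 1064, 631
The 2 values of 1064 occupy positions 3–4 → average rank (3+4)/2 = 3.5.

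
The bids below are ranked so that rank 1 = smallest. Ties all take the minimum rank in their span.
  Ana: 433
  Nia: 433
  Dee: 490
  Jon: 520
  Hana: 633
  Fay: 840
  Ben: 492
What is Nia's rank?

1

Sorted (ascending): 433, 433, 490, 492, 520, 633, 840
The 2 values of 433 occupy positions 1–2 → each gets rank 1.
Nia has value 433 → rank 1.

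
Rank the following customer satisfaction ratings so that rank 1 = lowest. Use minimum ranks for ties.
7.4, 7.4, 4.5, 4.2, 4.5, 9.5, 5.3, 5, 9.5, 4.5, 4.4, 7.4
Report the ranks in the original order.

8, 8, 3, 1, 3, 11, 7, 6, 11, 3, 2, 8

Sorted (ascending): 4.2, 4.4, 4.5, 4.5, 4.5, 5, 5.3, 7.4, 7.4, 7.4, 9.5, 9.5
The 3 values of 4.5 occupy positions 3–5 → each gets rank 3.
The 3 values of 7.4 occupy positions 8–10 → each gets rank 8.
The 2 values of 9.5 occupy positions 11–12 → each gets rank 11.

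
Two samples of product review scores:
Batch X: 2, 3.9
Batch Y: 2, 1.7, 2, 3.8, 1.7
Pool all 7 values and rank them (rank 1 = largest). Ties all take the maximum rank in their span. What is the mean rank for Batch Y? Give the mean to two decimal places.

Sorted (descending): 3.9, 3.8, 2, 2, 2, 1.7, 1.7
The 3 values of 2 occupy positions 3–5 → each gets rank 5.
The 2 values of 1.7 occupy positions 6–7 → each gets rank 7.
Batch Y values → pooled ranks: 2→5, 1.7→7, 2→5, 3.8→2, 1.7→7
Mean rank = (5 + 7 + 5 + 2 + 7) / 5 = 5.20

5.20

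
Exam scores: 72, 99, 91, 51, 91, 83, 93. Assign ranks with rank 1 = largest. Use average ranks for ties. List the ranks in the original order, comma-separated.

Sorted (descending): 99, 93, 91, 91, 83, 72, 51
The 2 values of 91 occupy positions 3–4 → average rank (3+4)/2 = 3.5.

6, 1, 3.5, 7, 3.5, 5, 2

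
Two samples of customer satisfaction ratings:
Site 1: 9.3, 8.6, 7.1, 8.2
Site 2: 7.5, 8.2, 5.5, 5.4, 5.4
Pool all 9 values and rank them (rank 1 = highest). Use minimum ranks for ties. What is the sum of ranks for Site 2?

Sorted (descending): 9.3, 8.6, 8.2, 8.2, 7.5, 7.1, 5.5, 5.4, 5.4
The 2 values of 8.2 occupy positions 3–4 → each gets rank 3.
The 2 values of 5.4 occupy positions 8–9 → each gets rank 8.
Site 2 values → pooled ranks: 7.5→5, 8.2→3, 5.5→7, 5.4→8, 5.4→8
Rank sum = 5 + 3 + 7 + 8 + 8 = 31

31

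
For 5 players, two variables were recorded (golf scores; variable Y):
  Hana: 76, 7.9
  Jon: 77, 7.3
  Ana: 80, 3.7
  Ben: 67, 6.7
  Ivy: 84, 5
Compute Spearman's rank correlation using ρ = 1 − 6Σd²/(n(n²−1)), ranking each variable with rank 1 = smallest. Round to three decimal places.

-0.600

Ranks of variable 1: 2, 3, 4, 1, 5
Ranks of variable 2: 5, 4, 1, 3, 2
d = r₁ − r₂: -3, -1, 3, -2, 3
d²: 9, 1, 9, 4, 9; Σd² = 32
ρ = 1 − 6·32/(5·24) = 1 − 192/120 = -0.600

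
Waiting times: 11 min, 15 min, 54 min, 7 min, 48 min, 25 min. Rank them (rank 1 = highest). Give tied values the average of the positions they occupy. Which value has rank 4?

Sorted (descending): 54, 48, 25, 15, 11, 7
No ties — each value takes its position as its rank.
Rank 4 → value 15.

15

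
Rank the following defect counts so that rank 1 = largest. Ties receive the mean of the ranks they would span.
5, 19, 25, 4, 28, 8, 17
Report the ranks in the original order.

Sorted (descending): 28, 25, 19, 17, 8, 5, 4
No ties — each value takes its position as its rank.

6, 3, 2, 7, 1, 5, 4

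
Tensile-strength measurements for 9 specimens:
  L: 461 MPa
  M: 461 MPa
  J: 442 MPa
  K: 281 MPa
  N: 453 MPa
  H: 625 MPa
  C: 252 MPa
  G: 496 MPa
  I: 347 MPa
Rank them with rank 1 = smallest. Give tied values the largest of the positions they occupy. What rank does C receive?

1

Sorted (ascending): 252, 281, 347, 442, 453, 461, 461, 496, 625
The 2 values of 461 occupy positions 6–7 → each gets rank 7.
C has value 252 MPa → rank 1.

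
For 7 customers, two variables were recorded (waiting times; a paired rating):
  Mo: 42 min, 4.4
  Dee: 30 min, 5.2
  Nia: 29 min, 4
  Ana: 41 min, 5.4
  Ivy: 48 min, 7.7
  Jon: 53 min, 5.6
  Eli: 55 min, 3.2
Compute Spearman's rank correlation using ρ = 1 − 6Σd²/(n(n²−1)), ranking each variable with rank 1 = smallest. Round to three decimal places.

Ranks of variable 1: 4, 2, 1, 3, 5, 6, 7
Ranks of variable 2: 3, 4, 2, 5, 7, 6, 1
d = r₁ − r₂: 1, -2, -1, -2, -2, 0, 6
d²: 1, 4, 1, 4, 4, 0, 36; Σd² = 50
ρ = 1 − 6·50/(7·48) = 1 − 300/336 = 0.107

0.107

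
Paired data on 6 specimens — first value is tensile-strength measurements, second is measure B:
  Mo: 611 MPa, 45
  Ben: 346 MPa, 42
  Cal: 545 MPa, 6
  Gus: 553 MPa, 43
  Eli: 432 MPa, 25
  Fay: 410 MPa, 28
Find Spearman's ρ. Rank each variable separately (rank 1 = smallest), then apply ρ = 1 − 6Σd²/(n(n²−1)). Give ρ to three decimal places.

0.429

Ranks of variable 1: 6, 1, 4, 5, 3, 2
Ranks of variable 2: 6, 4, 1, 5, 2, 3
d = r₁ − r₂: 0, -3, 3, 0, 1, -1
d²: 0, 9, 9, 0, 1, 1; Σd² = 20
ρ = 1 − 6·20/(6·35) = 1 − 120/210 = 0.429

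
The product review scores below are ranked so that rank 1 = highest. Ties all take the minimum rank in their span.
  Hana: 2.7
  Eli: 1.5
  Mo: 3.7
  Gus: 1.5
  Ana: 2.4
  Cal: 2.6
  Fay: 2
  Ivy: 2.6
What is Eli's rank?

7

Sorted (descending): 3.7, 2.7, 2.6, 2.6, 2.4, 2, 1.5, 1.5
The 2 values of 2.6 occupy positions 3–4 → each gets rank 3.
The 2 values of 1.5 occupy positions 7–8 → each gets rank 7.
Eli has value 1.5 → rank 7.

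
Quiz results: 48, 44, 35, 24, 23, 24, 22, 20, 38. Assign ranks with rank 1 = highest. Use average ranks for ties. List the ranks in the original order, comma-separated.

Sorted (descending): 48, 44, 38, 35, 24, 24, 23, 22, 20
The 2 values of 24 occupy positions 5–6 → average rank (5+6)/2 = 5.5.

1, 2, 4, 5.5, 7, 5.5, 8, 9, 3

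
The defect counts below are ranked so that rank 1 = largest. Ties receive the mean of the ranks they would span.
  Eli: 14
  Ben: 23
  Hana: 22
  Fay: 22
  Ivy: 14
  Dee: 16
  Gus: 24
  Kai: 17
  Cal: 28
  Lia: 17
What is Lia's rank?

Sorted (descending): 28, 24, 23, 22, 22, 17, 17, 16, 14, 14
The 2 values of 22 occupy positions 4–5 → average rank (4+5)/2 = 4.5.
The 2 values of 17 occupy positions 6–7 → average rank (6+7)/2 = 6.5.
The 2 values of 14 occupy positions 9–10 → average rank (9+10)/2 = 9.5.
Lia has value 17 → rank 6.5.

6.5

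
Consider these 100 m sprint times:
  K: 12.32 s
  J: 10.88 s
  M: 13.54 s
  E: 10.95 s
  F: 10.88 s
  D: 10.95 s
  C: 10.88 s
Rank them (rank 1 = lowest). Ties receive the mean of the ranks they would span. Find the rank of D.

Sorted (ascending): 10.88, 10.88, 10.88, 10.95, 10.95, 12.32, 13.54
The 3 values of 10.88 occupy positions 1–3 → average rank 2.
The 2 values of 10.95 occupy positions 4–5 → average rank (4+5)/2 = 4.5.
D has value 10.95 s → rank 4.5.

4.5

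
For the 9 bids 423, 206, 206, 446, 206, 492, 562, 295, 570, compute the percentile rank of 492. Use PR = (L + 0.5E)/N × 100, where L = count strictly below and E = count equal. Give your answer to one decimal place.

72.2

N = 9.
Strictly below 492: 6. Equal to 492: 1.
PR = (6 + 0.5·1)/9 × 100 = 72.2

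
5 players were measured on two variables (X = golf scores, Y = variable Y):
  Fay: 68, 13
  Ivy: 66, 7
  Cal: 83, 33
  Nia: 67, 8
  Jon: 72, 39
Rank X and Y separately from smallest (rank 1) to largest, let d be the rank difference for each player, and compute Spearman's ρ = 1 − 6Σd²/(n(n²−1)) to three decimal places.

Ranks of variable 1: 3, 1, 5, 2, 4
Ranks of variable 2: 3, 1, 4, 2, 5
d = r₁ − r₂: 0, 0, 1, 0, -1
d²: 0, 0, 1, 0, 1; Σd² = 2
ρ = 1 − 6·2/(5·24) = 1 − 12/120 = 0.900

0.900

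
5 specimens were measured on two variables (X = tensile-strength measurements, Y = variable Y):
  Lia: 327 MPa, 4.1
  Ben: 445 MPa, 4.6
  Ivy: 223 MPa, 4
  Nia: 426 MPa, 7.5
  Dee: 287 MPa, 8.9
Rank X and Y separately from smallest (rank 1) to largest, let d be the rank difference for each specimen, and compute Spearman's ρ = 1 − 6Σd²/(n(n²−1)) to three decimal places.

0.300

Ranks of variable 1: 3, 5, 1, 4, 2
Ranks of variable 2: 2, 3, 1, 4, 5
d = r₁ − r₂: 1, 2, 0, 0, -3
d²: 1, 4, 0, 0, 9; Σd² = 14
ρ = 1 − 6·14/(5·24) = 1 − 84/120 = 0.300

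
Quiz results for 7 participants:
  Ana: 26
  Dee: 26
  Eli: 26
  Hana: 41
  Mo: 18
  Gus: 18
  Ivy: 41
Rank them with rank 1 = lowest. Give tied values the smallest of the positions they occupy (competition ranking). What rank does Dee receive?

Sorted (ascending): 18, 18, 26, 26, 26, 41, 41
The 2 values of 18 occupy positions 1–2 → each gets rank 1.
The 3 values of 26 occupy positions 3–5 → each gets rank 3.
The 2 values of 41 occupy positions 6–7 → each gets rank 6.
Dee has value 26 → rank 3.

3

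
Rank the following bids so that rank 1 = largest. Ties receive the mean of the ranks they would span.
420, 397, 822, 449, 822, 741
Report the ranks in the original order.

5, 6, 1.5, 4, 1.5, 3

Sorted (descending): 822, 822, 741, 449, 420, 397
The 2 values of 822 occupy positions 1–2 → average rank (1+2)/2 = 1.5.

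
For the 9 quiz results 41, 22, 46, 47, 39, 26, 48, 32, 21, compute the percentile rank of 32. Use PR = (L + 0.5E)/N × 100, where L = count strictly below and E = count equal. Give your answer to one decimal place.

N = 9.
Strictly below 32: 3. Equal to 32: 1.
PR = (3 + 0.5·1)/9 × 100 = 38.9

38.9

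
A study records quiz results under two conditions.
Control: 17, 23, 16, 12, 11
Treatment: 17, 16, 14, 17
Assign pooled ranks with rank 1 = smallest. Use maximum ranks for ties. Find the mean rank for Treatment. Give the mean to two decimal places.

6.00

Sorted (ascending): 11, 12, 14, 16, 16, 17, 17, 17, 23
The 2 values of 16 occupy positions 4–5 → each gets rank 5.
The 3 values of 17 occupy positions 6–8 → each gets rank 8.
Treatment values → pooled ranks: 17→8, 16→5, 14→3, 17→8
Mean rank = (8 + 5 + 3 + 8) / 4 = 6.00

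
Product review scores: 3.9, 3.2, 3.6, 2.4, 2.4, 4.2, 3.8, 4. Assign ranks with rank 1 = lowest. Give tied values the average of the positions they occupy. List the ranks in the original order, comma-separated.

Sorted (ascending): 2.4, 2.4, 3.2, 3.6, 3.8, 3.9, 4, 4.2
The 2 values of 2.4 occupy positions 1–2 → average rank (1+2)/2 = 1.5.

6, 3, 4, 1.5, 1.5, 8, 5, 7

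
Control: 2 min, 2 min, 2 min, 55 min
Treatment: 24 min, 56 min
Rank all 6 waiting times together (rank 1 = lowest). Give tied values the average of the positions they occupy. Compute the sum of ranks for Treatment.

Sorted (ascending): 2, 2, 2, 24, 55, 56
The 3 values of 2 occupy positions 1–3 → average rank 2.
Treatment values → pooled ranks: 24→4, 56→6
Rank sum = 4 + 6 = 10

10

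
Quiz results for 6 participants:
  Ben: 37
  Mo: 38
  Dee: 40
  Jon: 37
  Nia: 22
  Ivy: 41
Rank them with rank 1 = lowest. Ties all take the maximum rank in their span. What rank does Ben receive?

Sorted (ascending): 22, 37, 37, 38, 40, 41
The 2 values of 37 occupy positions 2–3 → each gets rank 3.
Ben has value 37 → rank 3.

3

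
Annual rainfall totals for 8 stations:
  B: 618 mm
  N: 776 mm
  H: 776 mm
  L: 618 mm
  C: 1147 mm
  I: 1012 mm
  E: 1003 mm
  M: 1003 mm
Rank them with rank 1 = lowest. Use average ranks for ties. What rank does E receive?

Sorted (ascending): 618, 618, 776, 776, 1003, 1003, 1012, 1147
The 2 values of 618 occupy positions 1–2 → average rank (1+2)/2 = 1.5.
The 2 values of 776 occupy positions 3–4 → average rank (3+4)/2 = 3.5.
The 2 values of 1003 occupy positions 5–6 → average rank (5+6)/2 = 5.5.
E has value 1003 mm → rank 5.5.

5.5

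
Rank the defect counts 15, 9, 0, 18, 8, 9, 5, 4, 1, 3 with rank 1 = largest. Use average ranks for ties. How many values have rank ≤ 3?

2

Sorted (descending): 18, 15, 9, 9, 8, 5, 4, 3, 1, 0
The 2 values of 9 occupy positions 3–4 → average rank (3+4)/2 = 3.5.
Ranks ≤ 3: {1, 2} → 2 values.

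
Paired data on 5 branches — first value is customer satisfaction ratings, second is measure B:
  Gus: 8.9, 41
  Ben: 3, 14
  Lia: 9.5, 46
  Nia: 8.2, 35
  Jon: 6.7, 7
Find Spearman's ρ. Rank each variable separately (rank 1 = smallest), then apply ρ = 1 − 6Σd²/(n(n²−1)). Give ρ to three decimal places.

Ranks of variable 1: 4, 1, 5, 3, 2
Ranks of variable 2: 4, 2, 5, 3, 1
d = r₁ − r₂: 0, -1, 0, 0, 1
d²: 0, 1, 0, 0, 1; Σd² = 2
ρ = 1 − 6·2/(5·24) = 1 − 12/120 = 0.900

0.900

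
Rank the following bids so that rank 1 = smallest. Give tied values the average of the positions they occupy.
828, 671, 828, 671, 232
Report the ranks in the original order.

4.5, 2.5, 4.5, 2.5, 1

Sorted (ascending): 232, 671, 671, 828, 828
The 2 values of 671 occupy positions 2–3 → average rank (2+3)/2 = 2.5.
The 2 values of 828 occupy positions 4–5 → average rank (4+5)/2 = 4.5.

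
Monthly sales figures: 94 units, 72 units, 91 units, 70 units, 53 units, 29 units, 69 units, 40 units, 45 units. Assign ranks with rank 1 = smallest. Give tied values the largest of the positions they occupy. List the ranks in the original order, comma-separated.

Sorted (ascending): 29, 40, 45, 53, 69, 70, 72, 91, 94
No ties — each value takes its position as its rank.

9, 7, 8, 6, 4, 1, 5, 2, 3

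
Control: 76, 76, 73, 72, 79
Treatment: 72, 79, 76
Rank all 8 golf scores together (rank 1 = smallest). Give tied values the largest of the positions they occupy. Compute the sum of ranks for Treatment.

Sorted (ascending): 72, 72, 73, 76, 76, 76, 79, 79
The 2 values of 72 occupy positions 1–2 → each gets rank 2.
The 3 values of 76 occupy positions 4–6 → each gets rank 6.
The 2 values of 79 occupy positions 7–8 → each gets rank 8.
Treatment values → pooled ranks: 72→2, 79→8, 76→6
Rank sum = 2 + 8 + 6 = 16

16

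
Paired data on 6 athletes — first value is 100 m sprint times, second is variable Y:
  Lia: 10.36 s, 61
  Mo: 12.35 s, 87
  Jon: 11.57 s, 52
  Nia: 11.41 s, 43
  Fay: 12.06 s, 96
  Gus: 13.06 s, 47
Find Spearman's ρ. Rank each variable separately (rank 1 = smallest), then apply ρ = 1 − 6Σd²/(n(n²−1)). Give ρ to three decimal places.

0.143

Ranks of variable 1: 1, 5, 3, 2, 4, 6
Ranks of variable 2: 4, 5, 3, 1, 6, 2
d = r₁ − r₂: -3, 0, 0, 1, -2, 4
d²: 9, 0, 0, 1, 4, 16; Σd² = 30
ρ = 1 − 6·30/(6·35) = 1 − 180/210 = 0.143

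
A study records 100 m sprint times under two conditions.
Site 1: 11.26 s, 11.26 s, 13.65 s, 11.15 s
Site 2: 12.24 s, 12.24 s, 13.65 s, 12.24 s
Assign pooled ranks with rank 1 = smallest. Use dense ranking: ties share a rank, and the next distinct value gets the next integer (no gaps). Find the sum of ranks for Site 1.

Sorted (ascending): 11.15, 11.26, 11.26, 12.24, 12.24, 12.24, 13.65, 13.65
The 2 values of 11.26 share dense rank 2.
The 3 values of 12.24 share dense rank 3.
The 2 values of 13.65 share dense rank 4.
Remaining distinct values take the next consecutive integers.
Site 1 values → pooled ranks: 11.26→2, 11.26→2, 13.65→4, 11.15→1
Rank sum = 2 + 2 + 4 + 1 = 9

9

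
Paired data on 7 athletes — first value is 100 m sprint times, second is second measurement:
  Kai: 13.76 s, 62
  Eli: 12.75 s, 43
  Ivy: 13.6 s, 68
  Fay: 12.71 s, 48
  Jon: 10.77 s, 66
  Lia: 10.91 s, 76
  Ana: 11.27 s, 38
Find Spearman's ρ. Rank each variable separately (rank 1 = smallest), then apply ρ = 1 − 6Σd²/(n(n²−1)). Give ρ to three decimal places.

Ranks of variable 1: 7, 5, 6, 4, 1, 2, 3
Ranks of variable 2: 4, 2, 6, 3, 5, 7, 1
d = r₁ − r₂: 3, 3, 0, 1, -4, -5, 2
d²: 9, 9, 0, 1, 16, 25, 4; Σd² = 64
ρ = 1 − 6·64/(7·48) = 1 − 384/336 = -0.143

-0.143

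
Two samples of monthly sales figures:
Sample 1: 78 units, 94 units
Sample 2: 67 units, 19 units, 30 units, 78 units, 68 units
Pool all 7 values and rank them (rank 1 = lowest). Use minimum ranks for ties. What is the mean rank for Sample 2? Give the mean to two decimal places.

3.00

Sorted (ascending): 19, 30, 67, 68, 78, 78, 94
The 2 values of 78 occupy positions 5–6 → each gets rank 5.
Sample 2 values → pooled ranks: 67→3, 19→1, 30→2, 78→5, 68→4
Mean rank = (3 + 1 + 2 + 5 + 4) / 5 = 3.00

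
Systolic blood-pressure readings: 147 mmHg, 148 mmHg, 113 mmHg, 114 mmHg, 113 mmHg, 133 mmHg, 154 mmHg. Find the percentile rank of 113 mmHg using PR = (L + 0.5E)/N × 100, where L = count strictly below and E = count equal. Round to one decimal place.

14.3

N = 7.
Strictly below 113: 0. Equal to 113: 2.
PR = (0 + 0.5·2)/7 × 100 = 14.3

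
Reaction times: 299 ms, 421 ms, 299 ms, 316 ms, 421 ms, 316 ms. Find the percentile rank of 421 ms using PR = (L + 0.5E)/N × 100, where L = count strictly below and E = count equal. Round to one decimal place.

N = 6.
Strictly below 421: 4. Equal to 421: 2.
PR = (4 + 0.5·2)/6 × 100 = 83.3

83.3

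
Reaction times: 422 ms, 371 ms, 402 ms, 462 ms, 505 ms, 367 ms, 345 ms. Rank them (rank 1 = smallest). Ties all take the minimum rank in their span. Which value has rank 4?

402

Sorted (ascending): 345, 367, 371, 402, 422, 462, 505
No ties — each value takes its position as its rank.
Rank 4 → value 402.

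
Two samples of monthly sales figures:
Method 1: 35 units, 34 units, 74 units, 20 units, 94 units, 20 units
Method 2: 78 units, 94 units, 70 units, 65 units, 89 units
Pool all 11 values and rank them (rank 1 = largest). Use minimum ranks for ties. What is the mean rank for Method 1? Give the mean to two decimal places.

Sorted (descending): 94, 94, 89, 78, 74, 70, 65, 35, 34, 20, 20
The 2 values of 94 occupy positions 1–2 → each gets rank 1.
The 2 values of 20 occupy positions 10–11 → each gets rank 10.
Method 1 values → pooled ranks: 35→8, 34→9, 74→5, 20→10, 94→1, 20→10
Mean rank = (8 + 9 + 5 + 10 + 1 + 10) / 6 = 7.17

7.17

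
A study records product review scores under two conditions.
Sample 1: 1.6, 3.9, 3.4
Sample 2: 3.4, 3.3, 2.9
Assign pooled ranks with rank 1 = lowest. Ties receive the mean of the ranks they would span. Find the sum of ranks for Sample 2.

Sorted (ascending): 1.6, 2.9, 3.3, 3.4, 3.4, 3.9
The 2 values of 3.4 occupy positions 4–5 → average rank (4+5)/2 = 4.5.
Sample 2 values → pooled ranks: 3.4→4.5, 3.3→3, 2.9→2
Rank sum = 4.5 + 3 + 2 = 9.5

9.5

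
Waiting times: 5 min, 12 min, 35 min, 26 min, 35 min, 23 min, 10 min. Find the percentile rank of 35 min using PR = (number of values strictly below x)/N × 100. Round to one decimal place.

N = 7.
Strictly below 35: 5. Equal to 35: 2.
PR = 5/7 × 100 = 71.4

71.4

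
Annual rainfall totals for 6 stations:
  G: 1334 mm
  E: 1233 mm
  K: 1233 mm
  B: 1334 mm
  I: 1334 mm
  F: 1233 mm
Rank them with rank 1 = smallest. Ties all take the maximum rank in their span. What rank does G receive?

Sorted (ascending): 1233, 1233, 1233, 1334, 1334, 1334
The 3 values of 1233 occupy positions 1–3 → each gets rank 3.
The 3 values of 1334 occupy positions 4–6 → each gets rank 6.
G has value 1334 mm → rank 6.

6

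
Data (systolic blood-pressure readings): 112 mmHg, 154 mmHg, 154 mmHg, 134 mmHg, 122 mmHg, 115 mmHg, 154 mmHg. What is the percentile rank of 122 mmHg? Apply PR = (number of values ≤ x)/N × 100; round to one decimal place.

42.9

N = 7.
Strictly below 122: 2. Equal to 122: 1.
PR = 3/7 × 100 = 42.9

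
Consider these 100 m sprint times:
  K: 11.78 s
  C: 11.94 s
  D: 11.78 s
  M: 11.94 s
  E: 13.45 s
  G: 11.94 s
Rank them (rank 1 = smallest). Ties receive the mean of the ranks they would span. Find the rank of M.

Sorted (ascending): 11.78, 11.78, 11.94, 11.94, 11.94, 13.45
The 2 values of 11.78 occupy positions 1–2 → average rank (1+2)/2 = 1.5.
The 3 values of 11.94 occupy positions 3–5 → average rank 4.
M has value 11.94 s → rank 4.

4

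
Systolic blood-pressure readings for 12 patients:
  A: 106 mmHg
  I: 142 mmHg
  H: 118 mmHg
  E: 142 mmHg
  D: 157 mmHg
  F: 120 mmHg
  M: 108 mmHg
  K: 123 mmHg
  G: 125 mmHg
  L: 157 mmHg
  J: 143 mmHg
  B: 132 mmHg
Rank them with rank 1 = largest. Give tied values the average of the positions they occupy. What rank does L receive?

1.5

Sorted (descending): 157, 157, 143, 142, 142, 132, 125, 123, 120, 118, 108, 106
The 2 values of 157 occupy positions 1–2 → average rank (1+2)/2 = 1.5.
The 2 values of 142 occupy positions 4–5 → average rank (4+5)/2 = 4.5.
L has value 157 mmHg → rank 1.5.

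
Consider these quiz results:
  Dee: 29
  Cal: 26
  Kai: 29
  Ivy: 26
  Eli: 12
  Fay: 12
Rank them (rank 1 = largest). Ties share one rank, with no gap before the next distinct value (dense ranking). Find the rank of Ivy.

2

Sorted (descending): 29, 29, 26, 26, 12, 12
The 2 values of 29 share dense rank 1.
The 2 values of 26 share dense rank 2.
The 2 values of 12 share dense rank 3.
Ivy has value 26 → rank 2.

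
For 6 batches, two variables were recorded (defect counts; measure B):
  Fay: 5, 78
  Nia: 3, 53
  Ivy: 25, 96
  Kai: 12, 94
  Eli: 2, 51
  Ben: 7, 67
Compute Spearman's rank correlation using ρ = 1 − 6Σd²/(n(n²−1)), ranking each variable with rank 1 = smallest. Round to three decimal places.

0.943

Ranks of variable 1: 3, 2, 6, 5, 1, 4
Ranks of variable 2: 4, 2, 6, 5, 1, 3
d = r₁ − r₂: -1, 0, 0, 0, 0, 1
d²: 1, 0, 0, 0, 0, 1; Σd² = 2
ρ = 1 − 6·2/(6·35) = 1 − 12/210 = 0.943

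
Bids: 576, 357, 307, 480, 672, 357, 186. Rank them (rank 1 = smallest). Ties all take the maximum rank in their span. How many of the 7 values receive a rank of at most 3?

2

Sorted (ascending): 186, 307, 357, 357, 480, 576, 672
The 2 values of 357 occupy positions 3–4 → each gets rank 4.
Ranks ≤ 3: {1, 2} → 2 values.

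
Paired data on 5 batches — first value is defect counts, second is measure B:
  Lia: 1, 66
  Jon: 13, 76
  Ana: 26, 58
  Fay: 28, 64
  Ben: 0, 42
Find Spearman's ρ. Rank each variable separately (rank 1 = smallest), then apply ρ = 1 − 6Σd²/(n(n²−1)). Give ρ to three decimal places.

0.200

Ranks of variable 1: 2, 3, 4, 5, 1
Ranks of variable 2: 4, 5, 2, 3, 1
d = r₁ − r₂: -2, -2, 2, 2, 0
d²: 4, 4, 4, 4, 0; Σd² = 16
ρ = 1 − 6·16/(5·24) = 1 − 96/120 = 0.200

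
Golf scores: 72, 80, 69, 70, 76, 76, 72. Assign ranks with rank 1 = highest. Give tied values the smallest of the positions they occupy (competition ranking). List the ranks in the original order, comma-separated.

4, 1, 7, 6, 2, 2, 4

Sorted (descending): 80, 76, 76, 72, 72, 70, 69
The 2 values of 76 occupy positions 2–3 → each gets rank 2.
The 2 values of 72 occupy positions 4–5 → each gets rank 4.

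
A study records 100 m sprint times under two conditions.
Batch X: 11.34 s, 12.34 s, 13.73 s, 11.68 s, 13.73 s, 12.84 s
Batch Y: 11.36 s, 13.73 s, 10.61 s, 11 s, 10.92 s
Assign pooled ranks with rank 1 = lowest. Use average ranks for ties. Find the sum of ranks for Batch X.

45

Sorted (ascending): 10.61, 10.92, 11, 11.34, 11.36, 11.68, 12.34, 12.84, 13.73, 13.73, 13.73
The 3 values of 13.73 occupy positions 9–11 → average rank 10.
Batch X values → pooled ranks: 11.34→4, 12.34→7, 13.73→10, 11.68→6, 13.73→10, 12.84→8
Rank sum = 4 + 7 + 10 + 6 + 10 + 8 = 45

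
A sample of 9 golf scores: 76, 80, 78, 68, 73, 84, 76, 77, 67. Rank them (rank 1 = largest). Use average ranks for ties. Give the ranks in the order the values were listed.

5.5, 2, 3, 8, 7, 1, 5.5, 4, 9

Sorted (descending): 84, 80, 78, 77, 76, 76, 73, 68, 67
The 2 values of 76 occupy positions 5–6 → average rank (5+6)/2 = 5.5.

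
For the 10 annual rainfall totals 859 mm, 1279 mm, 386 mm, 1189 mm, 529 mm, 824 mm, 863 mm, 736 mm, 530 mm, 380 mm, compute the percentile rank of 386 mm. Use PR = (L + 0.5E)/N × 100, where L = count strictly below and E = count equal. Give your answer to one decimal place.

N = 10.
Strictly below 386: 1. Equal to 386: 1.
PR = (1 + 0.5·1)/10 × 100 = 15.0

15.0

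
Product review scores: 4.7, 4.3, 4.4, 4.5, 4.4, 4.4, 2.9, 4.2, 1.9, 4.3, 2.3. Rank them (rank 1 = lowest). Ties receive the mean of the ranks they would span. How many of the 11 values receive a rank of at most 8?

9

Sorted (ascending): 1.9, 2.3, 2.9, 4.2, 4.3, 4.3, 4.4, 4.4, 4.4, 4.5, 4.7
The 2 values of 4.3 occupy positions 5–6 → average rank (5+6)/2 = 5.5.
The 3 values of 4.4 occupy positions 7–9 → average rank 8.
Ranks ≤ 8: {1, 2, 3, 4, 5.5, 5.5, 8, 8, 8} → 9 values.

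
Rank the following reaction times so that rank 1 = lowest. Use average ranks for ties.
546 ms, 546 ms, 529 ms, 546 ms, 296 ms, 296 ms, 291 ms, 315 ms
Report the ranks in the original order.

7, 7, 5, 7, 2.5, 2.5, 1, 4

Sorted (ascending): 291, 296, 296, 315, 529, 546, 546, 546
The 2 values of 296 occupy positions 2–3 → average rank (2+3)/2 = 2.5.
The 3 values of 546 occupy positions 6–8 → average rank 7.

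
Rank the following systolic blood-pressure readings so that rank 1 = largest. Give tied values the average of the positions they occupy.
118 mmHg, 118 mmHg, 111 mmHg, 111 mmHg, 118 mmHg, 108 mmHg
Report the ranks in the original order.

2, 2, 4.5, 4.5, 2, 6

Sorted (descending): 118, 118, 118, 111, 111, 108
The 3 values of 118 occupy positions 1–3 → average rank 2.
The 2 values of 111 occupy positions 4–5 → average rank (4+5)/2 = 4.5.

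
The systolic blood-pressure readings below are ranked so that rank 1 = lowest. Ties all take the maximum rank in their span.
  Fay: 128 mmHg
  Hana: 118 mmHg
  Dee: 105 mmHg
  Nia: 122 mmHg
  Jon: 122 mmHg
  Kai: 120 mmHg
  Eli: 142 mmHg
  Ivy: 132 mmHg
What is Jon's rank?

5

Sorted (ascending): 105, 118, 120, 122, 122, 128, 132, 142
The 2 values of 122 occupy positions 4–5 → each gets rank 5.
Jon has value 122 mmHg → rank 5.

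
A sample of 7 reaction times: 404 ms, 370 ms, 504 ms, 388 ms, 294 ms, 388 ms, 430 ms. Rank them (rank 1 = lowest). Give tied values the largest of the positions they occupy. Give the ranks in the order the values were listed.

Sorted (ascending): 294, 370, 388, 388, 404, 430, 504
The 2 values of 388 occupy positions 3–4 → each gets rank 4.

5, 2, 7, 4, 1, 4, 6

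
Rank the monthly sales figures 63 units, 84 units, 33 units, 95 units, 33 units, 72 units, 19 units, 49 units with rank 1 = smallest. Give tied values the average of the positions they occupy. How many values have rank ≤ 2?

Sorted (ascending): 19, 33, 33, 49, 63, 72, 84, 95
The 2 values of 33 occupy positions 2–3 → average rank (2+3)/2 = 2.5.
Ranks ≤ 2: {1} → 1 value.

1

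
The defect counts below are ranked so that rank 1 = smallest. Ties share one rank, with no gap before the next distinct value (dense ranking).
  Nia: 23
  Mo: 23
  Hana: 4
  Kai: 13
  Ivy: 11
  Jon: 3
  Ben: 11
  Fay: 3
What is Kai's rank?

4

Sorted (ascending): 3, 3, 4, 11, 11, 13, 23, 23
The 2 values of 3 share dense rank 1.
The 2 values of 11 share dense rank 3.
The 2 values of 23 share dense rank 5.
Remaining distinct values take the next consecutive integers.
Kai has value 13 → rank 4.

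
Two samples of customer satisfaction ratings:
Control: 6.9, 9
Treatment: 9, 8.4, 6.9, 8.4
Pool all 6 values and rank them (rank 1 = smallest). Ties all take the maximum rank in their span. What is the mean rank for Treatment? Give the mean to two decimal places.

Sorted (ascending): 6.9, 6.9, 8.4, 8.4, 9, 9
The 2 values of 6.9 occupy positions 1–2 → each gets rank 2.
The 2 values of 8.4 occupy positions 3–4 → each gets rank 4.
The 2 values of 9 occupy positions 5–6 → each gets rank 6.
Treatment values → pooled ranks: 9→6, 8.4→4, 6.9→2, 8.4→4
Mean rank = (6 + 4 + 2 + 4) / 4 = 4.00

4.00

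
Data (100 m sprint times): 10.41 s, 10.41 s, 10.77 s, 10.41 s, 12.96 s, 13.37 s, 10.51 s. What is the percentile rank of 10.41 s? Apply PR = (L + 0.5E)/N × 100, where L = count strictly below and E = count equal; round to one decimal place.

N = 7.
Strictly below 10.41: 0. Equal to 10.41: 3.
PR = (0 + 0.5·3)/7 × 100 = 21.4

21.4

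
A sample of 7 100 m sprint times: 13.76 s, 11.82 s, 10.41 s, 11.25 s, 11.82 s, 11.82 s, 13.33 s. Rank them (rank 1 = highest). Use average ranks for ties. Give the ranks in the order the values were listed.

Sorted (descending): 13.76, 13.33, 11.82, 11.82, 11.82, 11.25, 10.41
The 3 values of 11.82 occupy positions 3–5 → average rank 4.

1, 4, 7, 6, 4, 4, 2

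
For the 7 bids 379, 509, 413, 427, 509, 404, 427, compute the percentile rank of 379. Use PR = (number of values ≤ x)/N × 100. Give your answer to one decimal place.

14.3

N = 7.
Strictly below 379: 0. Equal to 379: 1.
PR = 1/7 × 100 = 14.3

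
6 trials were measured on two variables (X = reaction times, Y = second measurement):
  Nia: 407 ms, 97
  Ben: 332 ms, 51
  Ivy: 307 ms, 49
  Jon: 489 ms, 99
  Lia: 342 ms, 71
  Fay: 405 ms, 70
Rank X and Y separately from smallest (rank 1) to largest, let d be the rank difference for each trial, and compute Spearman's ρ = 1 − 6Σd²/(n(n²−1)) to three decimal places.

Ranks of variable 1: 5, 2, 1, 6, 3, 4
Ranks of variable 2: 5, 2, 1, 6, 4, 3
d = r₁ − r₂: 0, 0, 0, 0, -1, 1
d²: 0, 0, 0, 0, 1, 1; Σd² = 2
ρ = 1 − 6·2/(6·35) = 1 − 12/210 = 0.943

0.943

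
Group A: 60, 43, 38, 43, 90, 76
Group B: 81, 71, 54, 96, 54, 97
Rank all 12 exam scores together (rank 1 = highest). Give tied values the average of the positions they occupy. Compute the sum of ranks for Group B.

Sorted (descending): 97, 96, 90, 81, 76, 71, 60, 54, 54, 43, 43, 38
The 2 values of 54 occupy positions 8–9 → average rank (8+9)/2 = 8.5.
The 2 values of 43 occupy positions 10–11 → average rank (10+11)/2 = 10.5.
Group B values → pooled ranks: 81→4, 71→6, 54→8.5, 96→2, 54→8.5, 97→1
Rank sum = 4 + 6 + 8.5 + 2 + 8.5 + 1 = 30

30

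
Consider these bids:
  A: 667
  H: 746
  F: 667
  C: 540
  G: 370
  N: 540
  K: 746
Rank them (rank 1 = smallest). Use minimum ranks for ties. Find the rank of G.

1

Sorted (ascending): 370, 540, 540, 667, 667, 746, 746
The 2 values of 540 occupy positions 2–3 → each gets rank 2.
The 2 values of 667 occupy positions 4–5 → each gets rank 4.
The 2 values of 746 occupy positions 6–7 → each gets rank 6.
G has value 370 → rank 1.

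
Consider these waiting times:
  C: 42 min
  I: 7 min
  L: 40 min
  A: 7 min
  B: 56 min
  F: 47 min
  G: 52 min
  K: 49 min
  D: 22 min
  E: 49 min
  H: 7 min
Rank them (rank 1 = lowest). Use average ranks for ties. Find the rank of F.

7

Sorted (ascending): 7, 7, 7, 22, 40, 42, 47, 49, 49, 52, 56
The 3 values of 7 occupy positions 1–3 → average rank 2.
The 2 values of 49 occupy positions 8–9 → average rank (8+9)/2 = 8.5.
F has value 47 min → rank 7.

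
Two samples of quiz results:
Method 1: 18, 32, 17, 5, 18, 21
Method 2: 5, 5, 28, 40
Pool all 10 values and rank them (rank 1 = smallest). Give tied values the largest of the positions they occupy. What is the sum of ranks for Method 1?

Sorted (ascending): 5, 5, 5, 17, 18, 18, 21, 28, 32, 40
The 3 values of 5 occupy positions 1–3 → each gets rank 3.
The 2 values of 18 occupy positions 5–6 → each gets rank 6.
Method 1 values → pooled ranks: 18→6, 32→9, 17→4, 5→3, 18→6, 21→7
Rank sum = 6 + 9 + 4 + 3 + 6 + 7 = 35

35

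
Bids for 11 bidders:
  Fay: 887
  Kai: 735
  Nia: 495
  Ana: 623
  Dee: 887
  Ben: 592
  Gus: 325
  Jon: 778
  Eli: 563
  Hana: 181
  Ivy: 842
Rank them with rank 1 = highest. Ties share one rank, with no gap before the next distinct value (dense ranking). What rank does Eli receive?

Sorted (descending): 887, 887, 842, 778, 735, 623, 592, 563, 495, 325, 181
The 2 values of 887 share dense rank 1.
Remaining distinct values take the next consecutive integers.
Eli has value 563 → rank 7.

7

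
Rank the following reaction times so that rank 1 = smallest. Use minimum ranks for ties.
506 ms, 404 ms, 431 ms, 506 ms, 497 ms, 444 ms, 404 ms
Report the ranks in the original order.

Sorted (ascending): 404, 404, 431, 444, 497, 506, 506
The 2 values of 404 occupy positions 1–2 → each gets rank 1.
The 2 values of 506 occupy positions 6–7 → each gets rank 6.

6, 1, 3, 6, 5, 4, 1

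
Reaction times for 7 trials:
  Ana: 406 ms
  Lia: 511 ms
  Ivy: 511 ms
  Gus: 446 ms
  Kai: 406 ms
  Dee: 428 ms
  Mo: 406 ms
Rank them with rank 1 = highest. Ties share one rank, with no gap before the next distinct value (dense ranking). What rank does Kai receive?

Sorted (descending): 511, 511, 446, 428, 406, 406, 406
The 2 values of 511 share dense rank 1.
The 3 values of 406 share dense rank 4.
Remaining distinct values take the next consecutive integers.
Kai has value 406 ms → rank 4.

4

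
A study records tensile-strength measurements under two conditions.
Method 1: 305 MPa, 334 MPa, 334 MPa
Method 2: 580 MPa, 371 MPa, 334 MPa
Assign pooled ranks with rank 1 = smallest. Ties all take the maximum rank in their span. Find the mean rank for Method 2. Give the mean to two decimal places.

5.00

Sorted (ascending): 305, 334, 334, 334, 371, 580
The 3 values of 334 occupy positions 2–4 → each gets rank 4.
Method 2 values → pooled ranks: 580→6, 371→5, 334→4
Mean rank = (6 + 5 + 4) / 3 = 5.00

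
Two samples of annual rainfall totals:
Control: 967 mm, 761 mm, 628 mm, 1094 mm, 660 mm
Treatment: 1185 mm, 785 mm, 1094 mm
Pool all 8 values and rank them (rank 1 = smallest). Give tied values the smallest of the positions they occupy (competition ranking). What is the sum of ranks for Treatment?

18

Sorted (ascending): 628, 660, 761, 785, 967, 1094, 1094, 1185
The 2 values of 1094 occupy positions 6–7 → each gets rank 6.
Treatment values → pooled ranks: 1185→8, 785→4, 1094→6
Rank sum = 8 + 4 + 6 = 18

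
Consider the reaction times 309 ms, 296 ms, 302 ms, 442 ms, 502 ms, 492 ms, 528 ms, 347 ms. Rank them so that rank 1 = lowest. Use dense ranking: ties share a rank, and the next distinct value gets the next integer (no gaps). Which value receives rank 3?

Sorted (ascending): 296, 302, 309, 347, 442, 492, 502, 528
No ties — each value takes its position as its rank.
Rank 3 → value 309.

309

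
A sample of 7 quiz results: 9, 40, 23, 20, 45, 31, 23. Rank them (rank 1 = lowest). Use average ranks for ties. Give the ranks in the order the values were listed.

Sorted (ascending): 9, 20, 23, 23, 31, 40, 45
The 2 values of 23 occupy positions 3–4 → average rank (3+4)/2 = 3.5.

1, 6, 3.5, 2, 7, 5, 3.5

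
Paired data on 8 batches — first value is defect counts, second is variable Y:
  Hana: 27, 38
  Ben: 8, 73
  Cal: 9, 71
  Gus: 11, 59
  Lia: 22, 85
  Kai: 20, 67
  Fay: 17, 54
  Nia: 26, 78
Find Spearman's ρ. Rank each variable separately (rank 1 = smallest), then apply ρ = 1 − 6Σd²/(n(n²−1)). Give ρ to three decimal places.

Ranks of variable 1: 8, 1, 2, 3, 6, 5, 4, 7
Ranks of variable 2: 1, 6, 5, 3, 8, 4, 2, 7
d = r₁ − r₂: 7, -5, -3, 0, -2, 1, 2, 0
d²: 49, 25, 9, 0, 4, 1, 4, 0; Σd² = 92
ρ = 1 − 6·92/(8·63) = 1 − 552/504 = -0.095

-0.095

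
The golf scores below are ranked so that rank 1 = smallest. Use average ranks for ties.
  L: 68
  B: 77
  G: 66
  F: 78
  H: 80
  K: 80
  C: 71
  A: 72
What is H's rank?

7.5

Sorted (ascending): 66, 68, 71, 72, 77, 78, 80, 80
The 2 values of 80 occupy positions 7–8 → average rank (7+8)/2 = 7.5.
H has value 80 → rank 7.5.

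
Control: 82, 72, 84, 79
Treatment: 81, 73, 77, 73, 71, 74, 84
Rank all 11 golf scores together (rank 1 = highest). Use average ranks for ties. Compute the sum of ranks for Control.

Sorted (descending): 84, 84, 82, 81, 79, 77, 74, 73, 73, 72, 71
The 2 values of 84 occupy positions 1–2 → average rank (1+2)/2 = 1.5.
The 2 values of 73 occupy positions 8–9 → average rank (8+9)/2 = 8.5.
Control values → pooled ranks: 82→3, 72→10, 84→1.5, 79→5
Rank sum = 3 + 10 + 1.5 + 5 = 19.5

19.5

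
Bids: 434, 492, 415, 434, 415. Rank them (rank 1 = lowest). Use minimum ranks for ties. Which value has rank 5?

492

Sorted (ascending): 415, 415, 434, 434, 492
The 2 values of 415 occupy positions 1–2 → each gets rank 1.
The 2 values of 434 occupy positions 3–4 → each gets rank 3.
Rank 5 → value 492.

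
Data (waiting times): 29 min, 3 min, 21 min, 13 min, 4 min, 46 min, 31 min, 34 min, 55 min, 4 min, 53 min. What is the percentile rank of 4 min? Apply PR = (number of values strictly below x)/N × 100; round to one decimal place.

N = 11.
Strictly below 4: 1. Equal to 4: 2.
PR = 1/11 × 100 = 9.1

9.1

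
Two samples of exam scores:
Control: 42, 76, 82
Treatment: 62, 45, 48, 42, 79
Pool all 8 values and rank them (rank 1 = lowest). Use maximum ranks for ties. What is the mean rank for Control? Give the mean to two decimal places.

5.33

Sorted (ascending): 42, 42, 45, 48, 62, 76, 79, 82
The 2 values of 42 occupy positions 1–2 → each gets rank 2.
Control values → pooled ranks: 42→2, 76→6, 82→8
Mean rank = (2 + 6 + 8) / 3 = 5.33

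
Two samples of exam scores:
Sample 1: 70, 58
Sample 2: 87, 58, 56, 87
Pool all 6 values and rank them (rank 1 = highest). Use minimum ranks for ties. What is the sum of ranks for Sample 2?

Sorted (descending): 87, 87, 70, 58, 58, 56
The 2 values of 87 occupy positions 1–2 → each gets rank 1.
The 2 values of 58 occupy positions 4–5 → each gets rank 4.
Sample 2 values → pooled ranks: 87→1, 58→4, 56→6, 87→1
Rank sum = 1 + 4 + 6 + 1 = 12

12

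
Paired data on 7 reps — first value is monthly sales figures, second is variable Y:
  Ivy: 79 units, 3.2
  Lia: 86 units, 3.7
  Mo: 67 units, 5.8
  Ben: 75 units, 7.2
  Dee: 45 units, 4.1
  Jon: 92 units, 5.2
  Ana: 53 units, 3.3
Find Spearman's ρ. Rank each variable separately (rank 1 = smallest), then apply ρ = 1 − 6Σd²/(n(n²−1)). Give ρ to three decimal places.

0.000

Ranks of variable 1: 5, 6, 3, 4, 1, 7, 2
Ranks of variable 2: 1, 3, 6, 7, 4, 5, 2
d = r₁ − r₂: 4, 3, -3, -3, -3, 2, 0
d²: 16, 9, 9, 9, 9, 4, 0; Σd² = 56
ρ = 1 − 6·56/(7·48) = 1 − 336/336 = 0.000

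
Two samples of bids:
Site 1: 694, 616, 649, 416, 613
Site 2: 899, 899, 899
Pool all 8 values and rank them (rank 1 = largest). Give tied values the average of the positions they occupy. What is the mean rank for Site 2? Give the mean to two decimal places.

Sorted (descending): 899, 899, 899, 694, 649, 616, 613, 416
The 3 values of 899 occupy positions 1–3 → average rank 2.
Site 2 values → pooled ranks: 899→2, 899→2, 899→2
Mean rank = (2 + 2 + 2) / 3 = 2.00

2.00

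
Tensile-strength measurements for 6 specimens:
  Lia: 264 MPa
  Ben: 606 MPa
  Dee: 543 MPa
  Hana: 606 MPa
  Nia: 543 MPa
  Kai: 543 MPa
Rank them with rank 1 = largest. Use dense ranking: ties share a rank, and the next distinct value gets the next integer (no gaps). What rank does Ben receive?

Sorted (descending): 606, 606, 543, 543, 543, 264
The 2 values of 606 share dense rank 1.
The 3 values of 543 share dense rank 2.
Remaining distinct values take the next consecutive integers.
Ben has value 606 MPa → rank 1.

1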